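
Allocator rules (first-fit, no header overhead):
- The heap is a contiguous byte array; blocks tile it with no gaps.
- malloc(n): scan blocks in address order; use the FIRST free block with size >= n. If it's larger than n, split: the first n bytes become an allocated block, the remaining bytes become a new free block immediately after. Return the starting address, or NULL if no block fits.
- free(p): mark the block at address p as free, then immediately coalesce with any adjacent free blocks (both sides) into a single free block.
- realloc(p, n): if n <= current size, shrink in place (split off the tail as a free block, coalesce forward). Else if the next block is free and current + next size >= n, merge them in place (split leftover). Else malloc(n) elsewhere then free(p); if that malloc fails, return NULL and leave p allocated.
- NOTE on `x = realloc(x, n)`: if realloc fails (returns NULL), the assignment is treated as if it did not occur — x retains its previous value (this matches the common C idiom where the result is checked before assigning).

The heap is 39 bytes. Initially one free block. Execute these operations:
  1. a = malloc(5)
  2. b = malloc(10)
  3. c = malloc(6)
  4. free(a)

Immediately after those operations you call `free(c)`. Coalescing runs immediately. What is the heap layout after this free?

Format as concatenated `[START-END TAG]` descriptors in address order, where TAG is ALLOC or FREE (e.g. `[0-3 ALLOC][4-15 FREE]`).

Answer: [0-4 FREE][5-14 ALLOC][15-38 FREE]

Derivation:
Op 1: a = malloc(5) -> a = 0; heap: [0-4 ALLOC][5-38 FREE]
Op 2: b = malloc(10) -> b = 5; heap: [0-4 ALLOC][5-14 ALLOC][15-38 FREE]
Op 3: c = malloc(6) -> c = 15; heap: [0-4 ALLOC][5-14 ALLOC][15-20 ALLOC][21-38 FREE]
Op 4: free(a) -> (freed a); heap: [0-4 FREE][5-14 ALLOC][15-20 ALLOC][21-38 FREE]
free(c): c = 15 -> block [15-20 ALLOC]; mark free, coalesce with adjacent free neighbors -> [0-4 FREE][5-14 ALLOC][15-38 FREE]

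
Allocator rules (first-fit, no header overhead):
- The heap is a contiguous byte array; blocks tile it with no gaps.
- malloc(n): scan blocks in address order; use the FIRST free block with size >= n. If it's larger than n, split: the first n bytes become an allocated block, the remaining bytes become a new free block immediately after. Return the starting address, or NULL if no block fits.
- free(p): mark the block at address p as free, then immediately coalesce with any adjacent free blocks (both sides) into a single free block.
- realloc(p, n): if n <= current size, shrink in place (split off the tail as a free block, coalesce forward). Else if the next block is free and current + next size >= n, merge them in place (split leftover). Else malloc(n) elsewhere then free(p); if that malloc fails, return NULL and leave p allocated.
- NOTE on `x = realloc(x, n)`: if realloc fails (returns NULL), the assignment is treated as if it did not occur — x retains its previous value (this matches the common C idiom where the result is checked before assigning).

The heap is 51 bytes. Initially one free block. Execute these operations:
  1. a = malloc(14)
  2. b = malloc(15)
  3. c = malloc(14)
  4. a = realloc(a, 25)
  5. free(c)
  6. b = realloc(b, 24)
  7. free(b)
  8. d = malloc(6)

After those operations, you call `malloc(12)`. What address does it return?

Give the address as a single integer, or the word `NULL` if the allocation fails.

Op 1: a = malloc(14) -> a = 0; heap: [0-13 ALLOC][14-50 FREE]
Op 2: b = malloc(15) -> b = 14; heap: [0-13 ALLOC][14-28 ALLOC][29-50 FREE]
Op 3: c = malloc(14) -> c = 29; heap: [0-13 ALLOC][14-28 ALLOC][29-42 ALLOC][43-50 FREE]
Op 4: a = realloc(a, 25) -> NULL (a unchanged); heap: [0-13 ALLOC][14-28 ALLOC][29-42 ALLOC][43-50 FREE]
Op 5: free(c) -> (freed c); heap: [0-13 ALLOC][14-28 ALLOC][29-50 FREE]
Op 6: b = realloc(b, 24) -> b = 14; heap: [0-13 ALLOC][14-37 ALLOC][38-50 FREE]
Op 7: free(b) -> (freed b); heap: [0-13 ALLOC][14-50 FREE]
Op 8: d = malloc(6) -> d = 14; heap: [0-13 ALLOC][14-19 ALLOC][20-50 FREE]
malloc(12): first-fit scan over [0-13 ALLOC][14-19 ALLOC][20-50 FREE] -> 20

Answer: 20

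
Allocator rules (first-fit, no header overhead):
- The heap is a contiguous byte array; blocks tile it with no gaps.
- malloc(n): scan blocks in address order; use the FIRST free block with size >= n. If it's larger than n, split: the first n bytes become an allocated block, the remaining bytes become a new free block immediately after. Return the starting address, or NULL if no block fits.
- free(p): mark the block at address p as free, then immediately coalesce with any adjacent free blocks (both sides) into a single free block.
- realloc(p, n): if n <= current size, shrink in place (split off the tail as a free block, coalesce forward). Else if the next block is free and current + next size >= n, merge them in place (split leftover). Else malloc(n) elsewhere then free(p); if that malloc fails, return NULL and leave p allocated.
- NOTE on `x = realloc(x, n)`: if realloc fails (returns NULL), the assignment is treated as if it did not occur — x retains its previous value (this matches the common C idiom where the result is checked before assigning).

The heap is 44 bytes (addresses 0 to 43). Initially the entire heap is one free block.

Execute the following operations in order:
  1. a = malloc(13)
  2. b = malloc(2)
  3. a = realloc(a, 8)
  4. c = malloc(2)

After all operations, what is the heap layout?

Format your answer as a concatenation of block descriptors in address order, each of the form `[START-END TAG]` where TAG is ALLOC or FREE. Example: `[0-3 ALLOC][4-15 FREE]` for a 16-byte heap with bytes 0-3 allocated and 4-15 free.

Answer: [0-7 ALLOC][8-9 ALLOC][10-12 FREE][13-14 ALLOC][15-43 FREE]

Derivation:
Op 1: a = malloc(13) -> a = 0; heap: [0-12 ALLOC][13-43 FREE]
Op 2: b = malloc(2) -> b = 13; heap: [0-12 ALLOC][13-14 ALLOC][15-43 FREE]
Op 3: a = realloc(a, 8) -> a = 0; heap: [0-7 ALLOC][8-12 FREE][13-14 ALLOC][15-43 FREE]
Op 4: c = malloc(2) -> c = 8; heap: [0-7 ALLOC][8-9 ALLOC][10-12 FREE][13-14 ALLOC][15-43 FREE]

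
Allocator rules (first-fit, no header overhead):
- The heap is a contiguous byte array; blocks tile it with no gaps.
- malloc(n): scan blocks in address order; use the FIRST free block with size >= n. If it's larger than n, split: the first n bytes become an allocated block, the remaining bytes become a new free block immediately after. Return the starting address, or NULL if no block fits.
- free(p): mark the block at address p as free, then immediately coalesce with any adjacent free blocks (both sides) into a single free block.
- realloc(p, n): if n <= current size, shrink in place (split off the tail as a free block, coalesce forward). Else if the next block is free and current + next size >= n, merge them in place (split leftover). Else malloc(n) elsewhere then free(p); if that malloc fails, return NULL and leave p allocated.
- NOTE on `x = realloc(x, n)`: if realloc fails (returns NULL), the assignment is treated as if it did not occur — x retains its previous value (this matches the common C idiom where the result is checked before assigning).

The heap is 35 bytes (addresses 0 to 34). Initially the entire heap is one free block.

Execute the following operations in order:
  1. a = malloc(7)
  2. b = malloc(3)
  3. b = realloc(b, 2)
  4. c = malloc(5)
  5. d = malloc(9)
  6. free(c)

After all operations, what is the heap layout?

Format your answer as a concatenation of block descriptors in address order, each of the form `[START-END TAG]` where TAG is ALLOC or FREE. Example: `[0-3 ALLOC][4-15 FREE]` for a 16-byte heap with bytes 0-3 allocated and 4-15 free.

Answer: [0-6 ALLOC][7-8 ALLOC][9-13 FREE][14-22 ALLOC][23-34 FREE]

Derivation:
Op 1: a = malloc(7) -> a = 0; heap: [0-6 ALLOC][7-34 FREE]
Op 2: b = malloc(3) -> b = 7; heap: [0-6 ALLOC][7-9 ALLOC][10-34 FREE]
Op 3: b = realloc(b, 2) -> b = 7; heap: [0-6 ALLOC][7-8 ALLOC][9-34 FREE]
Op 4: c = malloc(5) -> c = 9; heap: [0-6 ALLOC][7-8 ALLOC][9-13 ALLOC][14-34 FREE]
Op 5: d = malloc(9) -> d = 14; heap: [0-6 ALLOC][7-8 ALLOC][9-13 ALLOC][14-22 ALLOC][23-34 FREE]
Op 6: free(c) -> (freed c); heap: [0-6 ALLOC][7-8 ALLOC][9-13 FREE][14-22 ALLOC][23-34 FREE]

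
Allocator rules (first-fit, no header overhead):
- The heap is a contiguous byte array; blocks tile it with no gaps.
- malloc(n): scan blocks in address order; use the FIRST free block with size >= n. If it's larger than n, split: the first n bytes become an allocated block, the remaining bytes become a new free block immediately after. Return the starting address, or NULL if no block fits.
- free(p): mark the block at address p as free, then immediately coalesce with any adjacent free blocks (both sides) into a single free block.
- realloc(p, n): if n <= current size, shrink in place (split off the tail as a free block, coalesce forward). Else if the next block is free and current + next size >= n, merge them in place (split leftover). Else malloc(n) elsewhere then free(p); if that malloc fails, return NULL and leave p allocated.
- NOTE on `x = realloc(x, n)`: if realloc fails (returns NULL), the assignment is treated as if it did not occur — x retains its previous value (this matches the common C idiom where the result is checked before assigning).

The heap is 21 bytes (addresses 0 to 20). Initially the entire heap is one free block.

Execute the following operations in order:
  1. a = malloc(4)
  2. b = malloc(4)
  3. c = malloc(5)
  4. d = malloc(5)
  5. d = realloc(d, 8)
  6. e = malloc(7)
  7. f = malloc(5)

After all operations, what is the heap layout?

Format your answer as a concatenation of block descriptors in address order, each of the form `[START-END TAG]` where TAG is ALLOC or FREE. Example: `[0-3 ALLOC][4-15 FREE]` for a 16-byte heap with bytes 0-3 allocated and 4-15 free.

Answer: [0-3 ALLOC][4-7 ALLOC][8-12 ALLOC][13-20 ALLOC]

Derivation:
Op 1: a = malloc(4) -> a = 0; heap: [0-3 ALLOC][4-20 FREE]
Op 2: b = malloc(4) -> b = 4; heap: [0-3 ALLOC][4-7 ALLOC][8-20 FREE]
Op 3: c = malloc(5) -> c = 8; heap: [0-3 ALLOC][4-7 ALLOC][8-12 ALLOC][13-20 FREE]
Op 4: d = malloc(5) -> d = 13; heap: [0-3 ALLOC][4-7 ALLOC][8-12 ALLOC][13-17 ALLOC][18-20 FREE]
Op 5: d = realloc(d, 8) -> d = 13; heap: [0-3 ALLOC][4-7 ALLOC][8-12 ALLOC][13-20 ALLOC]
Op 6: e = malloc(7) -> e = NULL; heap: [0-3 ALLOC][4-7 ALLOC][8-12 ALLOC][13-20 ALLOC]
Op 7: f = malloc(5) -> f = NULL; heap: [0-3 ALLOC][4-7 ALLOC][8-12 ALLOC][13-20 ALLOC]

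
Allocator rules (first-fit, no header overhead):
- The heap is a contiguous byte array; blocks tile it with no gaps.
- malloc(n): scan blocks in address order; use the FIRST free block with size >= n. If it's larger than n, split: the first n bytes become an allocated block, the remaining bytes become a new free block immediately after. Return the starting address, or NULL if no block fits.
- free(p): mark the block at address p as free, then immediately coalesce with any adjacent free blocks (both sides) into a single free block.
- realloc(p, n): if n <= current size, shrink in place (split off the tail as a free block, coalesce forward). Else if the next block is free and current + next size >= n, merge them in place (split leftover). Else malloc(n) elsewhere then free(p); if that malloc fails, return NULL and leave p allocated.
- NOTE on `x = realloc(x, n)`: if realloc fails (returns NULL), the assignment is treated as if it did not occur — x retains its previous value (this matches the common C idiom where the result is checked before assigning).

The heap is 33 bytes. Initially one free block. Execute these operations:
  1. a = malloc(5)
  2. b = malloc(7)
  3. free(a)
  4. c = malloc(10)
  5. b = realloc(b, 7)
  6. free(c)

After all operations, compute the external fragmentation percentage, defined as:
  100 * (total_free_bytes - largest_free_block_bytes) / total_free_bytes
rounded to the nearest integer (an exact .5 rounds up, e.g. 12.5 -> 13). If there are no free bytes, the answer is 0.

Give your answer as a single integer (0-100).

Op 1: a = malloc(5) -> a = 0; heap: [0-4 ALLOC][5-32 FREE]
Op 2: b = malloc(7) -> b = 5; heap: [0-4 ALLOC][5-11 ALLOC][12-32 FREE]
Op 3: free(a) -> (freed a); heap: [0-4 FREE][5-11 ALLOC][12-32 FREE]
Op 4: c = malloc(10) -> c = 12; heap: [0-4 FREE][5-11 ALLOC][12-21 ALLOC][22-32 FREE]
Op 5: b = realloc(b, 7) -> b = 5; heap: [0-4 FREE][5-11 ALLOC][12-21 ALLOC][22-32 FREE]
Op 6: free(c) -> (freed c); heap: [0-4 FREE][5-11 ALLOC][12-32 FREE]
Free blocks: [5 21] total_free=26 largest=21 -> 100*(26-21)/26 = 500/26 ≈ 19.231 -> rounds to 19

Answer: 19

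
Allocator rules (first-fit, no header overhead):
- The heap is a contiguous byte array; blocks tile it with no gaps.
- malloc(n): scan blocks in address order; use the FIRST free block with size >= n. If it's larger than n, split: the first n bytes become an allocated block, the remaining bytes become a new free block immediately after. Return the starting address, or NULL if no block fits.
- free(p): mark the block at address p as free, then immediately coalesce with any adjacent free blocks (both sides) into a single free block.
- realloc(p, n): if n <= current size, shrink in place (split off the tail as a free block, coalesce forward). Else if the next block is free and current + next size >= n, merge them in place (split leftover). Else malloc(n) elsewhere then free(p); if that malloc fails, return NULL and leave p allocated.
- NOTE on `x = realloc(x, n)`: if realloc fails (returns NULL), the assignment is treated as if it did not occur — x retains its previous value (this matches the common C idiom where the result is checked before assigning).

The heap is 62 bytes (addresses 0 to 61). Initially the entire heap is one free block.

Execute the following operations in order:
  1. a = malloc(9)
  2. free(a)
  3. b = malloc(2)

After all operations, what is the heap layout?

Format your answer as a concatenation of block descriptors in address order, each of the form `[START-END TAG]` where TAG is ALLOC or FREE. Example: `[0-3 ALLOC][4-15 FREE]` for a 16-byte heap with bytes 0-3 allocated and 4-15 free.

Op 1: a = malloc(9) -> a = 0; heap: [0-8 ALLOC][9-61 FREE]
Op 2: free(a) -> (freed a); heap: [0-61 FREE]
Op 3: b = malloc(2) -> b = 0; heap: [0-1 ALLOC][2-61 FREE]

Answer: [0-1 ALLOC][2-61 FREE]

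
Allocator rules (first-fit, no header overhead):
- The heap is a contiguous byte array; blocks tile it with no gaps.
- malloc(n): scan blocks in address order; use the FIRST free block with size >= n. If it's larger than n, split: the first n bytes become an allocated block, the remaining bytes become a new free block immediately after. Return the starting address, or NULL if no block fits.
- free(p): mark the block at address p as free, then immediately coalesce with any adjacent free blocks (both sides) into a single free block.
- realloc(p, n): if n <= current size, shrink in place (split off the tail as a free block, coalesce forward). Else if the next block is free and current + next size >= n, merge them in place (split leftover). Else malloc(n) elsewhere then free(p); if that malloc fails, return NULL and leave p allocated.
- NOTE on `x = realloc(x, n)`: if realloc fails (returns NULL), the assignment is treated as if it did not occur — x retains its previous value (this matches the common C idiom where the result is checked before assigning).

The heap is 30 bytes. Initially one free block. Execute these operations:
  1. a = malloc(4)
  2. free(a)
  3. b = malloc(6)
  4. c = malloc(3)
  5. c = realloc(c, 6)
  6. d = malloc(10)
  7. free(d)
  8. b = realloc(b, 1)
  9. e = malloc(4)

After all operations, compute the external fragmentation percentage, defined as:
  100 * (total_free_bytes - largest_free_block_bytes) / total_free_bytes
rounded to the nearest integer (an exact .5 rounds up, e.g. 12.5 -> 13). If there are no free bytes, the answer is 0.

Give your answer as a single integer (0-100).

Op 1: a = malloc(4) -> a = 0; heap: [0-3 ALLOC][4-29 FREE]
Op 2: free(a) -> (freed a); heap: [0-29 FREE]
Op 3: b = malloc(6) -> b = 0; heap: [0-5 ALLOC][6-29 FREE]
Op 4: c = malloc(3) -> c = 6; heap: [0-5 ALLOC][6-8 ALLOC][9-29 FREE]
Op 5: c = realloc(c, 6) -> c = 6; heap: [0-5 ALLOC][6-11 ALLOC][12-29 FREE]
Op 6: d = malloc(10) -> d = 12; heap: [0-5 ALLOC][6-11 ALLOC][12-21 ALLOC][22-29 FREE]
Op 7: free(d) -> (freed d); heap: [0-5 ALLOC][6-11 ALLOC][12-29 FREE]
Op 8: b = realloc(b, 1) -> b = 0; heap: [0-0 ALLOC][1-5 FREE][6-11 ALLOC][12-29 FREE]
Op 9: e = malloc(4) -> e = 1; heap: [0-0 ALLOC][1-4 ALLOC][5-5 FREE][6-11 ALLOC][12-29 FREE]
Free blocks: [1 18] total_free=19 largest=18 -> 100*(19-18)/19 = 100/19 ≈ 5.263 -> rounds to 5

Answer: 5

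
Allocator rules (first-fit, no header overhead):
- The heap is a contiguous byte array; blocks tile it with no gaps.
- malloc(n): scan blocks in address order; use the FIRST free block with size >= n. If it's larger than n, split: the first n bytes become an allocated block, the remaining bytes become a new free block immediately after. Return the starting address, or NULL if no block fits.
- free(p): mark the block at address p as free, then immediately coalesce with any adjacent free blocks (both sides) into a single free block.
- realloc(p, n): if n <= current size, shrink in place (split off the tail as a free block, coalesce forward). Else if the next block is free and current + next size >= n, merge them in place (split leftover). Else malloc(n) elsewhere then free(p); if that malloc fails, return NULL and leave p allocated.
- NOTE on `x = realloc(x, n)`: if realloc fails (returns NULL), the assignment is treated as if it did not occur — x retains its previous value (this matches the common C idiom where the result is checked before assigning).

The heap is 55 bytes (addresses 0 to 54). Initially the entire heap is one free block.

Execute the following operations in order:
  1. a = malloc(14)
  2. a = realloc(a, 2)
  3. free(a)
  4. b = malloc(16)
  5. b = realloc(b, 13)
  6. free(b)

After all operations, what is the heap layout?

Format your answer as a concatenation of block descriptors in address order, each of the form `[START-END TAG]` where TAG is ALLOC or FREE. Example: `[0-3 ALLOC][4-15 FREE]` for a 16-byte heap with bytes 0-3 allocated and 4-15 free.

Op 1: a = malloc(14) -> a = 0; heap: [0-13 ALLOC][14-54 FREE]
Op 2: a = realloc(a, 2) -> a = 0; heap: [0-1 ALLOC][2-54 FREE]
Op 3: free(a) -> (freed a); heap: [0-54 FREE]
Op 4: b = malloc(16) -> b = 0; heap: [0-15 ALLOC][16-54 FREE]
Op 5: b = realloc(b, 13) -> b = 0; heap: [0-12 ALLOC][13-54 FREE]
Op 6: free(b) -> (freed b); heap: [0-54 FREE]

Answer: [0-54 FREE]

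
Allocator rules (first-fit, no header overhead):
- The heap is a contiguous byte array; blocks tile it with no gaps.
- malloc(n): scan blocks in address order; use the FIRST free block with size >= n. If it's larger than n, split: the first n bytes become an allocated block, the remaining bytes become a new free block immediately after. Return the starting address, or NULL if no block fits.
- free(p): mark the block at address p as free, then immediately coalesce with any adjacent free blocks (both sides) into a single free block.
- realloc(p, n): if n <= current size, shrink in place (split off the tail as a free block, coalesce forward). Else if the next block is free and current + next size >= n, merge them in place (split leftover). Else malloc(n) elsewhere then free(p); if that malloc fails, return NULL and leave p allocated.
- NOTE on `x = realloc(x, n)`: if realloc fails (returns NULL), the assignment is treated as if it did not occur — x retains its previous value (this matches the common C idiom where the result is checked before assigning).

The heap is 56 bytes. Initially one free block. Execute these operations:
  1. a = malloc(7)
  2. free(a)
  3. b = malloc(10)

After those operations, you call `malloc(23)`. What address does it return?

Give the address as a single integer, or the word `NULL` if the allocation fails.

Answer: 10

Derivation:
Op 1: a = malloc(7) -> a = 0; heap: [0-6 ALLOC][7-55 FREE]
Op 2: free(a) -> (freed a); heap: [0-55 FREE]
Op 3: b = malloc(10) -> b = 0; heap: [0-9 ALLOC][10-55 FREE]
malloc(23): first-fit scan over [0-9 ALLOC][10-55 FREE] -> 10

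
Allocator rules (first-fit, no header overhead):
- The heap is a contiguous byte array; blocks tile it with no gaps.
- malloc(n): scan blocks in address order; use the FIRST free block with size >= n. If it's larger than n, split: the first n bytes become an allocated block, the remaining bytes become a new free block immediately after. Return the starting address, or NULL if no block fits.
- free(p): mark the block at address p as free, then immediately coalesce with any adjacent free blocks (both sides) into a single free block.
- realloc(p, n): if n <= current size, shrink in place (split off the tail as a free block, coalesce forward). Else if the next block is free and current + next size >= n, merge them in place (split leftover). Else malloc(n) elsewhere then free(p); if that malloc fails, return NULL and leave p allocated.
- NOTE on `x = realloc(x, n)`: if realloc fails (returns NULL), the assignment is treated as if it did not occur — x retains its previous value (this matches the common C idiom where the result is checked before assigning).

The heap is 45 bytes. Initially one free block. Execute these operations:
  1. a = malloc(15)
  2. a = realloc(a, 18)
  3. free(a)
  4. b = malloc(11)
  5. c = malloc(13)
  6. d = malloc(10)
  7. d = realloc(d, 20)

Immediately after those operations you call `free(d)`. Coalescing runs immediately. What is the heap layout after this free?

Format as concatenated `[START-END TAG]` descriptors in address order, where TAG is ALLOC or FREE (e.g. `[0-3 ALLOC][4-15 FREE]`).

Op 1: a = malloc(15) -> a = 0; heap: [0-14 ALLOC][15-44 FREE]
Op 2: a = realloc(a, 18) -> a = 0; heap: [0-17 ALLOC][18-44 FREE]
Op 3: free(a) -> (freed a); heap: [0-44 FREE]
Op 4: b = malloc(11) -> b = 0; heap: [0-10 ALLOC][11-44 FREE]
Op 5: c = malloc(13) -> c = 11; heap: [0-10 ALLOC][11-23 ALLOC][24-44 FREE]
Op 6: d = malloc(10) -> d = 24; heap: [0-10 ALLOC][11-23 ALLOC][24-33 ALLOC][34-44 FREE]
Op 7: d = realloc(d, 20) -> d = 24; heap: [0-10 ALLOC][11-23 ALLOC][24-43 ALLOC][44-44 FREE]
free(d): d = 24 -> block [24-43 ALLOC]; mark free, coalesce with adjacent free neighbors -> [0-10 ALLOC][11-23 ALLOC][24-44 FREE]

Answer: [0-10 ALLOC][11-23 ALLOC][24-44 FREE]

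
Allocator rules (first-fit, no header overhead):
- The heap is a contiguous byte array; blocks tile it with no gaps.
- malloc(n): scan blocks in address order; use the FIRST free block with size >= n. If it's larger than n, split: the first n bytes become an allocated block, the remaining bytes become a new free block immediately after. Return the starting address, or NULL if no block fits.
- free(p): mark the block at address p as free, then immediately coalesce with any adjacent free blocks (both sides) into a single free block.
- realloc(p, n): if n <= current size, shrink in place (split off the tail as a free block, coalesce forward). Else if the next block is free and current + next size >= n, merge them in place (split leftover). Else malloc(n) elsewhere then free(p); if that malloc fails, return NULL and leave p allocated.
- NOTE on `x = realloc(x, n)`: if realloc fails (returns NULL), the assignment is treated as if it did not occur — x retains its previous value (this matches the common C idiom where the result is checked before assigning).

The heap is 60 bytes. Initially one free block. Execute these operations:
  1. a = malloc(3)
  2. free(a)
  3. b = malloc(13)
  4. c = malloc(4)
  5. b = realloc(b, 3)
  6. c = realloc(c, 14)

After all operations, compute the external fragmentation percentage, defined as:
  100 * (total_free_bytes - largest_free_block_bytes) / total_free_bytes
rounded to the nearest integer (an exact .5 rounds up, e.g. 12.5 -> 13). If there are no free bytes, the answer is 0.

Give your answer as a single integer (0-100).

Answer: 23

Derivation:
Op 1: a = malloc(3) -> a = 0; heap: [0-2 ALLOC][3-59 FREE]
Op 2: free(a) -> (freed a); heap: [0-59 FREE]
Op 3: b = malloc(13) -> b = 0; heap: [0-12 ALLOC][13-59 FREE]
Op 4: c = malloc(4) -> c = 13; heap: [0-12 ALLOC][13-16 ALLOC][17-59 FREE]
Op 5: b = realloc(b, 3) -> b = 0; heap: [0-2 ALLOC][3-12 FREE][13-16 ALLOC][17-59 FREE]
Op 6: c = realloc(c, 14) -> c = 13; heap: [0-2 ALLOC][3-12 FREE][13-26 ALLOC][27-59 FREE]
Free blocks: [10 33] total_free=43 largest=33 -> 100*(43-33)/43 = 1000/43 ≈ 23.256 -> rounds to 23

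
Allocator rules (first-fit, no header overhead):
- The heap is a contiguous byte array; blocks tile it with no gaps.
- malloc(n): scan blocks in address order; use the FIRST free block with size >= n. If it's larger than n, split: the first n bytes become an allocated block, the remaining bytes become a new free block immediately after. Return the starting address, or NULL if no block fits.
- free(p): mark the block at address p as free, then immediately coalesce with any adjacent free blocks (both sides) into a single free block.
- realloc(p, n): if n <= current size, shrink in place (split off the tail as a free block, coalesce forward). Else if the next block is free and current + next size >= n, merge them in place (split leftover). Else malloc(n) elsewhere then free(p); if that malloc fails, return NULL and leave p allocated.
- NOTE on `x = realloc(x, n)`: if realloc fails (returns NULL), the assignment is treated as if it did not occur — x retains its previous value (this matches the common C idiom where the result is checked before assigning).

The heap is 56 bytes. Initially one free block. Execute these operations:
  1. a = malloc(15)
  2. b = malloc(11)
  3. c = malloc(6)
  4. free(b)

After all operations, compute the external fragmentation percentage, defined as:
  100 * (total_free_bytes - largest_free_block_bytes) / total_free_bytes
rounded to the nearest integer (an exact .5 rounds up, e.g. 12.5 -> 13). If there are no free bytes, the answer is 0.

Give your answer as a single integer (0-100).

Answer: 31

Derivation:
Op 1: a = malloc(15) -> a = 0; heap: [0-14 ALLOC][15-55 FREE]
Op 2: b = malloc(11) -> b = 15; heap: [0-14 ALLOC][15-25 ALLOC][26-55 FREE]
Op 3: c = malloc(6) -> c = 26; heap: [0-14 ALLOC][15-25 ALLOC][26-31 ALLOC][32-55 FREE]
Op 4: free(b) -> (freed b); heap: [0-14 ALLOC][15-25 FREE][26-31 ALLOC][32-55 FREE]
Free blocks: [11 24] total_free=35 largest=24 -> 100*(35-24)/35 = 1100/35 ≈ 31.429 -> rounds to 31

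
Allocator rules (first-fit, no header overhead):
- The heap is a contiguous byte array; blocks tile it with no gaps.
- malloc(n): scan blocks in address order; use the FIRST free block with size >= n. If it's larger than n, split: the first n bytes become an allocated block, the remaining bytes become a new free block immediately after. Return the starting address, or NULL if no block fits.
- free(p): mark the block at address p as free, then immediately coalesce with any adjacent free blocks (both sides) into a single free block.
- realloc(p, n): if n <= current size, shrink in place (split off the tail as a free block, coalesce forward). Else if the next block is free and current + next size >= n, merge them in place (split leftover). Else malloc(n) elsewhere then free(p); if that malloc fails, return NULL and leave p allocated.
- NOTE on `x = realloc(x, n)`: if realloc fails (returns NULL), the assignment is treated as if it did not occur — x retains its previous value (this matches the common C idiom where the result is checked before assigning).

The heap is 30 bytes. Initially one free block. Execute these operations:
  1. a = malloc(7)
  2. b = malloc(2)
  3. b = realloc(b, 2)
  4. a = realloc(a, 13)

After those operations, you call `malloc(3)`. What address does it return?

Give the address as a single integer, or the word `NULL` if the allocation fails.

Op 1: a = malloc(7) -> a = 0; heap: [0-6 ALLOC][7-29 FREE]
Op 2: b = malloc(2) -> b = 7; heap: [0-6 ALLOC][7-8 ALLOC][9-29 FREE]
Op 3: b = realloc(b, 2) -> b = 7; heap: [0-6 ALLOC][7-8 ALLOC][9-29 FREE]
Op 4: a = realloc(a, 13) -> a = 9; heap: [0-6 FREE][7-8 ALLOC][9-21 ALLOC][22-29 FREE]
malloc(3): first-fit scan over [0-6 FREE][7-8 ALLOC][9-21 ALLOC][22-29 FREE] -> 0

Answer: 0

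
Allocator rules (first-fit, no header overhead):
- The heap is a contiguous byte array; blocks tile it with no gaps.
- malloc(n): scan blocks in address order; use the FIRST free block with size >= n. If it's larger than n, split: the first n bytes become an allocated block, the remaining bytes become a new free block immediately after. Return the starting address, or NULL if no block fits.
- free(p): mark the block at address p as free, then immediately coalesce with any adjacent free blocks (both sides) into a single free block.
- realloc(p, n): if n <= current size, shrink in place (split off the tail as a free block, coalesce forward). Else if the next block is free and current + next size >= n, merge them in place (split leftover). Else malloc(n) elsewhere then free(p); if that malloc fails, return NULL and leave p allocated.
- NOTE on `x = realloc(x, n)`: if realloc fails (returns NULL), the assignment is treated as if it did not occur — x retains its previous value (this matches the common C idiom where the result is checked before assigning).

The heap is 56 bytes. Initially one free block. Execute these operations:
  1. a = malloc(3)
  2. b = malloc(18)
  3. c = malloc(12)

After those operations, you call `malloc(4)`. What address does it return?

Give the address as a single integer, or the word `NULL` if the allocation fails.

Answer: 33

Derivation:
Op 1: a = malloc(3) -> a = 0; heap: [0-2 ALLOC][3-55 FREE]
Op 2: b = malloc(18) -> b = 3; heap: [0-2 ALLOC][3-20 ALLOC][21-55 FREE]
Op 3: c = malloc(12) -> c = 21; heap: [0-2 ALLOC][3-20 ALLOC][21-32 ALLOC][33-55 FREE]
malloc(4): first-fit scan over [0-2 ALLOC][3-20 ALLOC][21-32 ALLOC][33-55 FREE] -> 33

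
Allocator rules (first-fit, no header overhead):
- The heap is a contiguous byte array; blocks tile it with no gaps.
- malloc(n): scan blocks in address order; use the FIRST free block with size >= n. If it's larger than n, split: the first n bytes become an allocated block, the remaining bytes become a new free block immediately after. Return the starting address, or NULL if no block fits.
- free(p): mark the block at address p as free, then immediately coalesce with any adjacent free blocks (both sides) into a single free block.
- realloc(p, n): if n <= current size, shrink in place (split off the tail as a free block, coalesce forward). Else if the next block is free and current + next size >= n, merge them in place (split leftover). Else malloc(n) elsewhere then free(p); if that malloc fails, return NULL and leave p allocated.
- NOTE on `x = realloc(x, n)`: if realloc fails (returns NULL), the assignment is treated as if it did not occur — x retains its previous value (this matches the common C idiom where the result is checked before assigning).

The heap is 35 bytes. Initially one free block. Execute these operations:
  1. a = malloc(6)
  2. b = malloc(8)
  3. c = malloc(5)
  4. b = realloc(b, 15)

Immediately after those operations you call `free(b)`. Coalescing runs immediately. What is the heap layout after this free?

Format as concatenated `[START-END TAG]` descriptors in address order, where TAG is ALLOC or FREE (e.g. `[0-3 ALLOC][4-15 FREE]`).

Op 1: a = malloc(6) -> a = 0; heap: [0-5 ALLOC][6-34 FREE]
Op 2: b = malloc(8) -> b = 6; heap: [0-5 ALLOC][6-13 ALLOC][14-34 FREE]
Op 3: c = malloc(5) -> c = 14; heap: [0-5 ALLOC][6-13 ALLOC][14-18 ALLOC][19-34 FREE]
Op 4: b = realloc(b, 15) -> b = 19; heap: [0-5 ALLOC][6-13 FREE][14-18 ALLOC][19-33 ALLOC][34-34 FREE]
free(b): b = 19 -> block [19-33 ALLOC]; mark free, coalesce with adjacent free neighbors -> [0-5 ALLOC][6-13 FREE][14-18 ALLOC][19-34 FREE]

Answer: [0-5 ALLOC][6-13 FREE][14-18 ALLOC][19-34 FREE]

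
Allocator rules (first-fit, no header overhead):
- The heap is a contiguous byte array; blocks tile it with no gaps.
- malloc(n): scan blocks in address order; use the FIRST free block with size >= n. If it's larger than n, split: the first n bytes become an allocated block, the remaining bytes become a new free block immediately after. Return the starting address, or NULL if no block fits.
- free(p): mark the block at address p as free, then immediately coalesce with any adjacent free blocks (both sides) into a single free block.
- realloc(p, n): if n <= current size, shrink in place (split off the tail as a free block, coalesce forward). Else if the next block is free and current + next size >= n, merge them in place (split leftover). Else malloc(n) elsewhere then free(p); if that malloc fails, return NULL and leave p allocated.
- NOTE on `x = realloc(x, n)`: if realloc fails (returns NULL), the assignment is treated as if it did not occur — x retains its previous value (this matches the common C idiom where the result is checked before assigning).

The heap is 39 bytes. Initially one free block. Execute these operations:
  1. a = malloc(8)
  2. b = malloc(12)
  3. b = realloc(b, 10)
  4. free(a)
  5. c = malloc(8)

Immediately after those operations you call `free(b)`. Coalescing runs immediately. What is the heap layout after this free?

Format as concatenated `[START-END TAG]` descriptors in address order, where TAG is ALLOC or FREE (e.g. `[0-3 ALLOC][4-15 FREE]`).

Op 1: a = malloc(8) -> a = 0; heap: [0-7 ALLOC][8-38 FREE]
Op 2: b = malloc(12) -> b = 8; heap: [0-7 ALLOC][8-19 ALLOC][20-38 FREE]
Op 3: b = realloc(b, 10) -> b = 8; heap: [0-7 ALLOC][8-17 ALLOC][18-38 FREE]
Op 4: free(a) -> (freed a); heap: [0-7 FREE][8-17 ALLOC][18-38 FREE]
Op 5: c = malloc(8) -> c = 0; heap: [0-7 ALLOC][8-17 ALLOC][18-38 FREE]
free(b): b = 8 -> block [8-17 ALLOC]; mark free, coalesce with adjacent free neighbors -> [0-7 ALLOC][8-38 FREE]

Answer: [0-7 ALLOC][8-38 FREE]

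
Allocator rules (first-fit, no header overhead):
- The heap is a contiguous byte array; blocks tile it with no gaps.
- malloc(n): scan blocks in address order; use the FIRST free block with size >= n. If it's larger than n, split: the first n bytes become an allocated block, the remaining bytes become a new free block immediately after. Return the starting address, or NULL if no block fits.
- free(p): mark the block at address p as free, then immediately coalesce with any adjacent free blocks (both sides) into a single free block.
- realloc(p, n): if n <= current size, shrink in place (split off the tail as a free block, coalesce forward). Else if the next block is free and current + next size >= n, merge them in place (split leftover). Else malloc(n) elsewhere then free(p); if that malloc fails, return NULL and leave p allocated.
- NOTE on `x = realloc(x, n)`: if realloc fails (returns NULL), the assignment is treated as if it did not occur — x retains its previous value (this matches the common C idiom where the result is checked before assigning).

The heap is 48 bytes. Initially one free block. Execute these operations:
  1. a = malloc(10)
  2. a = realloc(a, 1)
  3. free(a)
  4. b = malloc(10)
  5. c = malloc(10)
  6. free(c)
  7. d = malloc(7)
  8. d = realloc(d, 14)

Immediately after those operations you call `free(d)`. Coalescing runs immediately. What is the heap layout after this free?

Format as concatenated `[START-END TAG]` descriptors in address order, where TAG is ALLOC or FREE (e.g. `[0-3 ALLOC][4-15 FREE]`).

Answer: [0-9 ALLOC][10-47 FREE]

Derivation:
Op 1: a = malloc(10) -> a = 0; heap: [0-9 ALLOC][10-47 FREE]
Op 2: a = realloc(a, 1) -> a = 0; heap: [0-0 ALLOC][1-47 FREE]
Op 3: free(a) -> (freed a); heap: [0-47 FREE]
Op 4: b = malloc(10) -> b = 0; heap: [0-9 ALLOC][10-47 FREE]
Op 5: c = malloc(10) -> c = 10; heap: [0-9 ALLOC][10-19 ALLOC][20-47 FREE]
Op 6: free(c) -> (freed c); heap: [0-9 ALLOC][10-47 FREE]
Op 7: d = malloc(7) -> d = 10; heap: [0-9 ALLOC][10-16 ALLOC][17-47 FREE]
Op 8: d = realloc(d, 14) -> d = 10; heap: [0-9 ALLOC][10-23 ALLOC][24-47 FREE]
free(d): d = 10 -> block [10-23 ALLOC]; mark free, coalesce with adjacent free neighbors -> [0-9 ALLOC][10-47 FREE]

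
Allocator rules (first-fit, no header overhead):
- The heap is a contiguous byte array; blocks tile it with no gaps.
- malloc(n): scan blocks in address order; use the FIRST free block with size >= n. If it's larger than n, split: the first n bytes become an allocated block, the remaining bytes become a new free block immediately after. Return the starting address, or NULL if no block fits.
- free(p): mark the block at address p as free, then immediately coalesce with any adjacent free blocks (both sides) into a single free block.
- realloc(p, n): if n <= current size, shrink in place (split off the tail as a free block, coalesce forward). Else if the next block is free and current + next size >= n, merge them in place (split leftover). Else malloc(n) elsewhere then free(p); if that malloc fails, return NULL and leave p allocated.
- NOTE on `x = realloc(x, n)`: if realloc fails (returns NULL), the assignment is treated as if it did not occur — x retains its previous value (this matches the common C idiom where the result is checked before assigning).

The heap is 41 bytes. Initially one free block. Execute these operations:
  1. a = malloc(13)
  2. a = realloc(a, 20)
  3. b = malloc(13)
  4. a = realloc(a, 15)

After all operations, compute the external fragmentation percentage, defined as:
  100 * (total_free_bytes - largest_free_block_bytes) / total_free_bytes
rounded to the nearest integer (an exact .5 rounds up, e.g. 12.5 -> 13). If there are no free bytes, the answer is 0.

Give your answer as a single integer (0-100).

Op 1: a = malloc(13) -> a = 0; heap: [0-12 ALLOC][13-40 FREE]
Op 2: a = realloc(a, 20) -> a = 0; heap: [0-19 ALLOC][20-40 FREE]
Op 3: b = malloc(13) -> b = 20; heap: [0-19 ALLOC][20-32 ALLOC][33-40 FREE]
Op 4: a = realloc(a, 15) -> a = 0; heap: [0-14 ALLOC][15-19 FREE][20-32 ALLOC][33-40 FREE]
Free blocks: [5 8] total_free=13 largest=8 -> 100*(13-8)/13 = 500/13 ≈ 38.462 -> rounds to 38

Answer: 38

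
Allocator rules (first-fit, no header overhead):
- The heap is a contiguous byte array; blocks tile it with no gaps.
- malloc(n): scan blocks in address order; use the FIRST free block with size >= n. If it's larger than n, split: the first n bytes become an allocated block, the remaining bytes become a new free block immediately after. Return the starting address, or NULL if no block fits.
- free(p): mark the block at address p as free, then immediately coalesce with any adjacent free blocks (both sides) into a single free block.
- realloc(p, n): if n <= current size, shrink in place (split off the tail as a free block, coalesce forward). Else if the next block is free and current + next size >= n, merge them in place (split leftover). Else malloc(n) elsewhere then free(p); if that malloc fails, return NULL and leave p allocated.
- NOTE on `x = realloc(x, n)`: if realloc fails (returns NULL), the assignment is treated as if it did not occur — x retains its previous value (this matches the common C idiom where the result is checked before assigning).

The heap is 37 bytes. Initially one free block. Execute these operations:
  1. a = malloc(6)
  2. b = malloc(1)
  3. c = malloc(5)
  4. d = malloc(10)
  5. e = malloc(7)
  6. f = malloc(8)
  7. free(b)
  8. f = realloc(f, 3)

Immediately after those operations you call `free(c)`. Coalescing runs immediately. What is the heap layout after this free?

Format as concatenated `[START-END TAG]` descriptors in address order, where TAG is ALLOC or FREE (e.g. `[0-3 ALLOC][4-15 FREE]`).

Answer: [0-5 ALLOC][6-11 FREE][12-21 ALLOC][22-28 ALLOC][29-31 ALLOC][32-36 FREE]

Derivation:
Op 1: a = malloc(6) -> a = 0; heap: [0-5 ALLOC][6-36 FREE]
Op 2: b = malloc(1) -> b = 6; heap: [0-5 ALLOC][6-6 ALLOC][7-36 FREE]
Op 3: c = malloc(5) -> c = 7; heap: [0-5 ALLOC][6-6 ALLOC][7-11 ALLOC][12-36 FREE]
Op 4: d = malloc(10) -> d = 12; heap: [0-5 ALLOC][6-6 ALLOC][7-11 ALLOC][12-21 ALLOC][22-36 FREE]
Op 5: e = malloc(7) -> e = 22; heap: [0-5 ALLOC][6-6 ALLOC][7-11 ALLOC][12-21 ALLOC][22-28 ALLOC][29-36 FREE]
Op 6: f = malloc(8) -> f = 29; heap: [0-5 ALLOC][6-6 ALLOC][7-11 ALLOC][12-21 ALLOC][22-28 ALLOC][29-36 ALLOC]
Op 7: free(b) -> (freed b); heap: [0-5 ALLOC][6-6 FREE][7-11 ALLOC][12-21 ALLOC][22-28 ALLOC][29-36 ALLOC]
Op 8: f = realloc(f, 3) -> f = 29; heap: [0-5 ALLOC][6-6 FREE][7-11 ALLOC][12-21 ALLOC][22-28 ALLOC][29-31 ALLOC][32-36 FREE]
free(c): c = 7 -> block [7-11 ALLOC]; mark free, coalesce with adjacent free neighbors -> [0-5 ALLOC][6-11 FREE][12-21 ALLOC][22-28 ALLOC][29-31 ALLOC][32-36 FREE]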